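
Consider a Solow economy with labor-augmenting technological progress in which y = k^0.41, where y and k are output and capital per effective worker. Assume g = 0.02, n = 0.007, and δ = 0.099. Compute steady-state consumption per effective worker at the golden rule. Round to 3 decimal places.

Capital per effective worker breaks even when investment replaces (n + g + δ)·k; here n + g + δ = 0.126.
At the golden rule the marginal product of capital equals n+g+δ: 0.41·k^(0.41−1) = 0.126. Solving, k_gold = (0.41/0.126)^(1/0.59) ≈ 7.3875.
y_gold = 7.3875^0.41 ≈ 2.2703.
c_gold = y_gold − (n+g+δ)·k_gold = 2.2703 − 0.126·7.3875 ≈ 1.3395.

c_gold ≈ 1.339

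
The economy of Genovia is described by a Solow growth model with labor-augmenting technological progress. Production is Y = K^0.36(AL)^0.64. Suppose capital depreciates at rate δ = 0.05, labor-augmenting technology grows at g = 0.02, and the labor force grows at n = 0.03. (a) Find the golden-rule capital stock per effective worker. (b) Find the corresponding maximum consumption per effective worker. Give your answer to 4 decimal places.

n + g + δ = 0.03 + 0.02 + 0.05 = 0.1.
Setting f'(k) = n+g+δ gives 0.36·k^(0.36−1) = 0.1, hence k_gold = (0.36/0.1)^(1/0.64) ≈ 7.3998.
y_gold = 7.3998^0.36 ≈ 2.0555; c_gold = y_gold − 0.1·k_gold ≈ 1.3155.

(a) k_gold ≈ 7.3998; (b) c_gold ≈ 1.3155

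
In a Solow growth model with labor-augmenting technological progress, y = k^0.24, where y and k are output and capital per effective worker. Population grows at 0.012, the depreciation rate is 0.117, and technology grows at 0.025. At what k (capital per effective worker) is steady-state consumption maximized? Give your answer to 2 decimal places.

k_gold ≈ 1.79

Capital per effective worker breaks even when investment replaces (n + g + δ)·k; here n + g + δ = 0.154.
Maximizing c = f(k) − (n+g+δ)·k gives f'(k) = n+g+δ, i.e. 0.24·k^(0.24−1) = 0.154, so k_gold = (0.24/0.154)^(1/0.76) ≈ 1.7928.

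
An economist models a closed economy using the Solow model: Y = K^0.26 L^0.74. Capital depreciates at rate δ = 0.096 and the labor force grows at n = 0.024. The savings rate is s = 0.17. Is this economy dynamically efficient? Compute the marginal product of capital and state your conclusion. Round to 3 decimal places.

dynamically efficient; MPK ≈ 0.184

n + δ = 0.024 + 0.096 = 0.12.
Steady-state k*: s·k^0.26 = 0.12·k gives k* = (0.17/0.12)^(1/0.74) ≈ 1.6011.
MPK = 0.26·1.6011^(-0.74) ≈ 0.1835.
MPK > n+δ = 0.12, so the economy is dynamically efficient (under-saving).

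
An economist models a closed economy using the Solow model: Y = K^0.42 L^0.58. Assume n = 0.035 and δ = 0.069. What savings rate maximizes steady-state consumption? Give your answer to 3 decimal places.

s_gold = 0.420

n + δ = 0.035 + 0.069 = 0.104.
At the golden rule MPK = n+δ, and in any Cobb-Douglas steady state s = (n+δ)·k/y = MPK·k/y = capital's share 0.42.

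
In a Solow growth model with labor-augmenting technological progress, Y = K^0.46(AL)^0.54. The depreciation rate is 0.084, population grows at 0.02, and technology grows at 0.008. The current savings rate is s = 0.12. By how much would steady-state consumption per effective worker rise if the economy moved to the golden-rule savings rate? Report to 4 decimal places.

Δc ≈ 0.8658

The effective depreciation rate is n + g + δ = 0.02 + 0.008 + 0.084 = 0.112.
Current steady state (s = 0.12): k* = (0.12/0.112)^(1/0.54) ≈ 1.1363, y* = 1.1363^0.46 ≈ 1.0605, c* = (1−0.12)·1.0605 ≈ 0.9333.
Golden rule sets MPK = n+g+δ: 0.46·k^(0.46−1) = 0.112, so k_gold = (0.46/0.112)^(1/0.54) ≈ 13.6831.
y_gold = 13.6831^0.46 ≈ 3.3315, c_gold = y_gold − 0.112·k_gold ≈ 1.7990.
Gain: Δc = 1.7990 − 0.9333 ≈ 0.8658.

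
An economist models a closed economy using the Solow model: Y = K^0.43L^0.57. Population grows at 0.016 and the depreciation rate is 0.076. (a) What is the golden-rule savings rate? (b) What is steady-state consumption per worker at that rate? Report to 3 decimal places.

(a) s_gold = 0.430; (b) c_gold ≈ 1.824

Capital per worker breaks even when investment replaces (n + δ)·k; here n + δ = 0.092.
For Cobb-Douglas, s_gold equals capital's share: s_gold = 0.43.
Maximizing c = f(k) − (n+δ)·k gives f'(k) = n+δ, i.e. 0.43·k^(0.43−1) = 0.092, so k_gold = (0.43/0.092)^(1/0.57) ≈ 14.9582.
y_gold = 14.9582^0.43 ≈ 3.2004; c_gold = (1−0.43)·y_gold ≈ 1.8242.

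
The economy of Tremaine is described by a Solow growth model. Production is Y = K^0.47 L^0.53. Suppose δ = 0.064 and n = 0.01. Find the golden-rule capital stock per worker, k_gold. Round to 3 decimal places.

k_gold ≈ 32.722

n + δ = 0.01 + 0.064 = 0.074.
At the golden rule the marginal product of capital equals n+δ: 0.47·k^(0.47−1) = 0.074. Solving, k_gold = (0.47/0.074)^(1/0.53) ≈ 32.7221.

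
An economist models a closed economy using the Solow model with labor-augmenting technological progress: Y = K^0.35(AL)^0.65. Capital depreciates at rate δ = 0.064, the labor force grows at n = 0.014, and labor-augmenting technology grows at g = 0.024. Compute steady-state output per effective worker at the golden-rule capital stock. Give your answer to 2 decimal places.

Break-even investment rate: n + g + δ = 0.014 + 0.024 + 0.064 = 0.102.
Setting f'(k) = n+g+δ gives 0.35·k^(0.35−1) = 0.102, hence k_gold = (0.35/0.102)^(1/0.65) ≈ 6.6649.
Output: y_gold = k_gold^0.35 = 6.6649^0.35 ≈ 1.9424.

y_gold ≈ 1.94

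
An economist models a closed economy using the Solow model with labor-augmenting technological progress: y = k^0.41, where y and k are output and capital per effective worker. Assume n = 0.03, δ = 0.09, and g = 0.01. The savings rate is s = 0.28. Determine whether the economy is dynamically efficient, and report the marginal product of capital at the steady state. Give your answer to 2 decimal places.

dynamically efficient; MPK ≈ 0.19

The effective depreciation rate is n + g + δ = 0.03 + 0.01 + 0.09 = 0.13.
Steady-state k*: s·k^0.41 = 0.13·k gives k* = (0.28/0.13)^(1/0.59) ≈ 3.6709.
MPK = 0.41·3.6709^(-0.59) ≈ 0.1904.
MPK > n+g+δ = 0.13, so the economy is dynamically efficient (under-saving).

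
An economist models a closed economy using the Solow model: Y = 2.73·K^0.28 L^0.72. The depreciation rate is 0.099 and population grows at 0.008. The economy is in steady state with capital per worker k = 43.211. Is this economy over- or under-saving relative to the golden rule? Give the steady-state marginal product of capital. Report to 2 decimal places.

The effective depreciation rate is n + δ = 0.008 + 0.099 = 0.107.
MPK = 0.28·2.73·k^(0.28−1) = 0.28·2.73·43.211^(-0.72) ≈ 0.0508.
MPK < 0.107, so the economy is dynamically inefficient (over-saving).

over-saving; MPK ≈ 0.05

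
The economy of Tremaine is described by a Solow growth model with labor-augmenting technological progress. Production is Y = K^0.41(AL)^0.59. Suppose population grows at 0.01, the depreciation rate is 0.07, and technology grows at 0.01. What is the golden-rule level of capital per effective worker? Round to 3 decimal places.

k_gold ≈ 13.067

Capital per effective worker breaks even when investment replaces (n + g + δ)·k; here n + g + δ = 0.09.
Setting f'(k) = n+g+δ gives 0.41·k^(0.41−1) = 0.09, hence k_gold = (0.41/0.09)^(1/0.59) ≈ 13.0669.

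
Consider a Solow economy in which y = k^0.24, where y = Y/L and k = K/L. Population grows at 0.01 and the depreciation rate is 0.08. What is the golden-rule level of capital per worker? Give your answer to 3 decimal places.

Break-even investment rate: n + δ = 0.01 + 0.08 = 0.09.
At the golden rule the marginal product of capital equals n+δ: 0.24·k^(0.24−1) = 0.09. Solving, k_gold = (0.24/0.09)^(1/0.76) ≈ 3.6348.

k_gold ≈ 3.635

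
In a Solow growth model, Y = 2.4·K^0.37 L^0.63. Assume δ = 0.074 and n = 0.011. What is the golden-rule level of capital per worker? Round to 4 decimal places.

Break-even investment rate: n + δ = 0.011 + 0.074 = 0.085.
Setting f'(k) = n+δ gives 0.37·2.4·k^(0.37−1) = 0.085, hence k_gold = (0.37·2.4/0.085)^(1/0.63) ≈ 41.4430.

k_gold ≈ 41.4430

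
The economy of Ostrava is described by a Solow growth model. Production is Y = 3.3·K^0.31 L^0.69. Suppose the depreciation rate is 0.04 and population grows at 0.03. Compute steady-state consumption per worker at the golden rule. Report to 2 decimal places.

c_gold ≈ 7.60

n + δ = 0.03 + 0.04 = 0.07.
Golden rule sets MPK = n+δ: 0.31·3.3·k^(0.31−1) = 0.07, so k_gold = (0.31·3.3/0.07)^(1/0.69) ≈ 48.7622.
y_gold = 3.3·48.7622^0.31 ≈ 11.0108.
c_gold = y_gold − (n+δ)·k_gold = 11.0108 − 0.07·48.7622 ≈ 7.5975.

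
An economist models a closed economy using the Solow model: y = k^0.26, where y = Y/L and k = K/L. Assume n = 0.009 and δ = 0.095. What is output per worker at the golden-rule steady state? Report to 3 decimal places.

y_gold ≈ 1.380

Break-even investment rate: n + δ = 0.009 + 0.095 = 0.104.
Maximizing c = f(k) − (n+δ)·k gives f'(k) = n+δ, i.e. 0.26·k^(0.26−1) = 0.104, so k_gold = (0.26/0.104)^(1/0.74) ≈ 3.4495.
Output: y_gold = k_gold^0.26 = 3.4495^0.26 ≈ 1.3798.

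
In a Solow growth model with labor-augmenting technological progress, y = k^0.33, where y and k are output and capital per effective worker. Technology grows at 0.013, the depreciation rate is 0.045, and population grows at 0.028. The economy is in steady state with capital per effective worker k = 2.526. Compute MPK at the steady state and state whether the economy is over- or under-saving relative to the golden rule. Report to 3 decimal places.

The effective depreciation rate is n + g + δ = 0.028 + 0.013 + 0.045 = 0.086.
MPK = 0.33·k^(0.33−1) = 0.33·2.526^(-0.67) ≈ 0.1774.
MPK > 0.086, so the economy is dynamically efficient (under-saving).

under-saving; MPK ≈ 0.177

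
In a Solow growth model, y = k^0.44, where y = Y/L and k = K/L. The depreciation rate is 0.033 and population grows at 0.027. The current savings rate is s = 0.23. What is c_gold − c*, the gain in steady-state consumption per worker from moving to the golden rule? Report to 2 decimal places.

n + δ = 0.027 + 0.033 = 0.06.
Current steady state (s = 0.23): k* = (0.23/0.06)^(1/0.56) ≈ 11.0180, y* = 11.0180^0.44 ≈ 2.8742, c* = (1−0.23)·2.8742 ≈ 2.2132.
Setting f'(k) = n+δ gives 0.44·k^(0.44−1) = 0.06, hence k_gold = (0.44/0.06)^(1/0.56) ≈ 35.0898.
y_gold = 35.0898^0.44 ≈ 4.7850, c_gold = y_gold − 0.06·k_gold ≈ 2.6796.
Gain: Δc = 2.6796 − 2.2132 ≈ 0.4664.

Δc ≈ 0.47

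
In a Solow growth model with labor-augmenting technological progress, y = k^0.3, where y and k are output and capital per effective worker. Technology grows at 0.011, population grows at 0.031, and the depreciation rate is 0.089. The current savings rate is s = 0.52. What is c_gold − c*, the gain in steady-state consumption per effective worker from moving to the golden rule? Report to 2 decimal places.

Δc ≈ 0.13

n + g + δ = 0.031 + 0.011 + 0.089 = 0.131.
Current steady state (s = 0.52): k* = (0.52/0.131)^(1/0.7) ≈ 7.1669, y* = 7.1669^0.3 ≈ 1.8055, c* = (1−0.52)·1.8055 ≈ 0.8666.
Setting f'(k) = n+g+δ gives 0.3·k^(0.3−1) = 0.131, hence k_gold = (0.3/0.131)^(1/0.7) ≈ 3.2664.
y_gold = 3.2664^0.3 ≈ 1.4263, c_gold = y_gold − 0.131·k_gold ≈ 0.9984.
Gain: Δc = 0.9984 − 0.8666 ≈ 0.1318.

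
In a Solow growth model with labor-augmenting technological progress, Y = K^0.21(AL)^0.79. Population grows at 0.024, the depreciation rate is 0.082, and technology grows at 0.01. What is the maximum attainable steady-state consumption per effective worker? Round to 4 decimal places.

c_gold ≈ 0.9250

n + g + δ = 0.024 + 0.01 + 0.082 = 0.116.
At the golden rule the marginal product of capital equals n+g+δ: 0.21·k^(0.21−1) = 0.116. Solving, k_gold = (0.21/0.116)^(1/0.79) ≈ 2.1197.
y_gold = 2.1197^0.21 ≈ 1.1709.
c_gold = y_gold − (n+g+δ)·k_gold = 1.1709 − 0.116·2.1197 ≈ 0.9250.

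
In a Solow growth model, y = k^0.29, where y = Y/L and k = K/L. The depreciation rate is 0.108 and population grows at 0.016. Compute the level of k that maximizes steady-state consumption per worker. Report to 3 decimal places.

k_gold ≈ 3.309

The effective depreciation rate is n + δ = 0.016 + 0.108 = 0.124.
Setting f'(k) = n+δ gives 0.29·k^(0.29−1) = 0.124, hence k_gold = (0.29/0.124)^(1/0.71) ≈ 3.3089.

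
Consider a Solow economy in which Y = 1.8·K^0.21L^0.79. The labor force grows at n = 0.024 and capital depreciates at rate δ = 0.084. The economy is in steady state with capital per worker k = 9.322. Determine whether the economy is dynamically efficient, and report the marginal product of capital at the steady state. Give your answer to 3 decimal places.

Capital per worker breaks even when investment replaces (n + δ)·k; here n + δ = 0.108.
MPK = 0.21·1.8·k^(0.21−1) = 0.21·1.8·9.322^(-0.79) ≈ 0.0648.
MPK < 0.108, so the economy is dynamically inefficient (over-saving).

dynamically inefficient; MPK ≈ 0.065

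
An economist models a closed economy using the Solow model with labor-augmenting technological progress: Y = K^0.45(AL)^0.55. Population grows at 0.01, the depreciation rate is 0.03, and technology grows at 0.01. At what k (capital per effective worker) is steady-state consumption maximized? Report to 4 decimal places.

Capital per effective worker breaks even when investment replaces (n + g + δ)·k; here n + g + δ = 0.05.
Golden rule sets MPK = n+g+δ: 0.45·k^(0.45−1) = 0.05, so k_gold = (0.45/0.05)^(1/0.55) ≈ 54.3233.

k_gold ≈ 54.3233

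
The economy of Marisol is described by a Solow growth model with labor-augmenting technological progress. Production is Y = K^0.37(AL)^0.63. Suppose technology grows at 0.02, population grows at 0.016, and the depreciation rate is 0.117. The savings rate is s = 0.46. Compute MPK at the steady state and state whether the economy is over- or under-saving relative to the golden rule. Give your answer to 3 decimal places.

n + g + δ = 0.016 + 0.02 + 0.117 = 0.153.
Steady-state k*: s·k^0.37 = 0.153·k gives k* = (0.46/0.153)^(1/0.63) ≈ 5.7390.
MPK = 0.37·5.7390^(-0.63) ≈ 0.1231.
MPK < n+g+δ = 0.153, so the economy is dynamically inefficient (over-saving).

over-saving; MPK ≈ 0.123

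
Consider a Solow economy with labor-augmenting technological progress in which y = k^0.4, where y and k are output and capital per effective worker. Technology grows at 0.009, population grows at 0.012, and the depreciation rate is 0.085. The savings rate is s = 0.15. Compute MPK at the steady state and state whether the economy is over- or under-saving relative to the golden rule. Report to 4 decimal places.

under-saving; MPK ≈ 0.2827

Break-even investment rate: n + g + δ = 0.012 + 0.009 + 0.085 = 0.106.
Steady-state k*: s·k^0.4 = 0.106·k gives k* = (0.15/0.106)^(1/0.6) ≈ 1.7836.
MPK = 0.4·1.7836^(-0.6) ≈ 0.2827.
MPK > n+g+δ = 0.106, so the economy is dynamically efficient (under-saving).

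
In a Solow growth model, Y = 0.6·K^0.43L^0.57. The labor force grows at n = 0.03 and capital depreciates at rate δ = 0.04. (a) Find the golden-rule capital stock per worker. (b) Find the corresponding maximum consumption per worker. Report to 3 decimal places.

Capital per worker breaks even when investment replaces (n + δ)·k; here n + δ = 0.07.
At the golden rule the marginal product of capital equals n+δ: 0.43·0.6·k^(0.43−1) = 0.07. Solving, k_gold = (0.43·0.6/0.07)^(1/0.57) ≈ 9.8605.
y_gold = 0.6·9.8605^0.43 ≈ 1.6052; c_gold = y_gold − 0.07·k_gold ≈ 0.9150.

(a) k_gold ≈ 9.860; (b) c_gold ≈ 0.915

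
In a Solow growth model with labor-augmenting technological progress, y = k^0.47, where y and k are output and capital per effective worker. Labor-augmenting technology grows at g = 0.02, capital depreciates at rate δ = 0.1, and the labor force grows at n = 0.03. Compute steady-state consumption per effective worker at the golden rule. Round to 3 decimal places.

c_gold ≈ 1.459

The effective depreciation rate is n + g + δ = 0.03 + 0.02 + 0.1 = 0.15.
Maximizing c = f(k) − (n+g+δ)·k gives f'(k) = n+g+δ, i.e. 0.47·k^(0.47−1) = 0.15, so k_gold = (0.47/0.15)^(1/0.53) ≈ 8.6270.
y_gold = 8.6270^0.47 ≈ 2.7533.
c_gold = y_gold − (n+g+δ)·k_gold = 2.7533 − 0.15·8.6270 ≈ 1.4593.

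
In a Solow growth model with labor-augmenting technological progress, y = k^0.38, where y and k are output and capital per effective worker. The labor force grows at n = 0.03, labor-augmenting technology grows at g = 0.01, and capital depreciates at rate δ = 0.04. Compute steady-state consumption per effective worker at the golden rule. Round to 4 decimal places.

n + g + δ = 0.03 + 0.01 + 0.04 = 0.08.
Setting f'(k) = n+g+δ gives 0.38·k^(0.38−1) = 0.08, hence k_gold = (0.38/0.08)^(1/0.62) ≈ 12.3436.
y_gold = 12.3436^0.38 ≈ 2.5986.
c_gold = y_gold − (n+g+δ)·k_gold = 2.5986 − 0.08·12.3436 ≈ 1.6112.

c_gold ≈ 1.6112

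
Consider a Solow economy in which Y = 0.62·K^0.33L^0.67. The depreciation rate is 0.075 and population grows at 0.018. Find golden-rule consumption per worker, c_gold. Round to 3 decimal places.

c_gold ≈ 0.613

The effective depreciation rate is n + δ = 0.018 + 0.075 = 0.093.
Maximizing c = f(k) − (n+δ)·k gives f'(k) = n+δ, i.e. 0.33·0.62·k^(0.33−1) = 0.093, so k_gold = (0.33·0.62/0.093)^(1/0.67) ≈ 3.2440.
y_gold = 0.62·3.2440^0.33 ≈ 0.9142.
c_gold = y_gold − (n+δ)·k_gold = 0.9142 − 0.093·3.2440 ≈ 0.6125.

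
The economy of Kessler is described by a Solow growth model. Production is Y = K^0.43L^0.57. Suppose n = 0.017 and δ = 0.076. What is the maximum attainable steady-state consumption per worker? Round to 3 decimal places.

c_gold ≈ 1.809

n + δ = 0.017 + 0.076 = 0.093.
At the golden rule the marginal product of capital equals n+δ: 0.43·k^(0.43−1) = 0.093. Solving, k_gold = (0.43/0.093)^(1/0.57) ≈ 14.6771.
y_gold = 14.6771^0.43 ≈ 3.1744.
c_gold = y_gold − (n+δ)·k_gold = 3.1744 − 0.093·14.6771 ≈ 1.8094.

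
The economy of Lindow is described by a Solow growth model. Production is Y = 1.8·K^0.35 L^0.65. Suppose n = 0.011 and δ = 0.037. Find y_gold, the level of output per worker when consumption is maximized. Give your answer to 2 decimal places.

y_gold ≈ 7.20

The effective depreciation rate is n + δ = 0.011 + 0.037 = 0.048.
Maximizing c = f(k) − (n+δ)·k gives f'(k) = n+δ, i.e. 0.35·1.8·k^(0.35−1) = 0.048, so k_gold = (0.35·1.8/0.048)^(1/0.65) ≈ 52.4992.
Output: y_gold = 1.8·k_gold^0.35 = 1.8·52.4992^0.35 ≈ 7.1999.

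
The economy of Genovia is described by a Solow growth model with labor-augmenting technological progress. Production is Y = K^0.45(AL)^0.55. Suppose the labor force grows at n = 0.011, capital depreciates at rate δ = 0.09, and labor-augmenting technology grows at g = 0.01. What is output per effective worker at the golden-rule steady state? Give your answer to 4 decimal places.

The effective depreciation rate is n + g + δ = 0.011 + 0.01 + 0.09 = 0.111.
Maximizing c = f(k) − (n+g+δ)·k gives f'(k) = n+g+δ, i.e. 0.45·k^(0.45−1) = 0.111, so k_gold = (0.45/0.111)^(1/0.55) ≈ 12.7425.
Output: y_gold = k_gold^0.45 = 12.7425^0.45 ≈ 3.1431.

y_gold ≈ 3.1431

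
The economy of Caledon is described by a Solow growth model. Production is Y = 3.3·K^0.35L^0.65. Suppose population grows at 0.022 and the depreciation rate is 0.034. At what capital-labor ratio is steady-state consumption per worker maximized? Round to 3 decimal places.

Break-even investment rate: n + δ = 0.022 + 0.034 = 0.056.
At the golden rule the marginal product of capital equals n+δ: 0.35·3.3·k^(0.35−1) = 0.056. Solving, k_gold = (0.35·3.3/0.056)^(1/0.65) ≈ 105.2312.

k_gold ≈ 105.231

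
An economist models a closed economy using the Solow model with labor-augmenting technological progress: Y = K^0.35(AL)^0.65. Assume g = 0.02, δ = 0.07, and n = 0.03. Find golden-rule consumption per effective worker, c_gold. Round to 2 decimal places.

Break-even investment rate: n + g + δ = 0.03 + 0.02 + 0.07 = 0.12.
Golden rule sets MPK = n+g+δ: 0.35·k^(0.35−1) = 0.12, so k_gold = (0.35/0.12)^(1/0.65) ≈ 5.1905.
y_gold = 5.1905^0.35 ≈ 1.7796.
c_gold = y_gold − (n+g+δ)·k_gold = 1.7796 − 0.12·5.1905 ≈ 1.1567.

c_gold ≈ 1.16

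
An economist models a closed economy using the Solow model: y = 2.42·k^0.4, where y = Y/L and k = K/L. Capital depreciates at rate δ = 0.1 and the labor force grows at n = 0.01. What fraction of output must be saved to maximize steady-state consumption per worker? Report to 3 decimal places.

s_gold = 0.400

The effective depreciation rate is n + δ = 0.01 + 0.1 = 0.11.
At the golden rule MPK = n+δ, and in any Cobb-Douglas steady state s = (n+δ)·k/y = MPK·k/y = capital's share 0.4.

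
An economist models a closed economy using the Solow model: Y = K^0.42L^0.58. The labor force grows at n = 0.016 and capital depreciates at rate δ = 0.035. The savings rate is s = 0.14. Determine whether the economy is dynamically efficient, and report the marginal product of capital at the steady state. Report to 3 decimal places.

dynamically efficient; MPK ≈ 0.153

n + δ = 0.016 + 0.035 = 0.051.
Steady-state k*: s·k^0.42 = 0.051·k gives k* = (0.14/0.051)^(1/0.58) ≈ 5.7034.
MPK = 0.42·5.7034^(-0.58) ≈ 0.1530.
MPK > n+δ = 0.051, so the economy is dynamically efficient (under-saving).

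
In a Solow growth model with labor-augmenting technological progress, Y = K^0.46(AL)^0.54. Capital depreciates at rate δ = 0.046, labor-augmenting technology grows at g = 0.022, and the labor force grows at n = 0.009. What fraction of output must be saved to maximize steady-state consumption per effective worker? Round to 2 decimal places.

s_gold = 0.46

Capital per effective worker breaks even when investment replaces (n + g + δ)·k; here n + g + δ = 0.077.
At the golden rule MPK = n+g+δ, and in any Cobb-Douglas steady state s = (n+g+δ)·k/y = MPK·k/y = capital's share 0.46.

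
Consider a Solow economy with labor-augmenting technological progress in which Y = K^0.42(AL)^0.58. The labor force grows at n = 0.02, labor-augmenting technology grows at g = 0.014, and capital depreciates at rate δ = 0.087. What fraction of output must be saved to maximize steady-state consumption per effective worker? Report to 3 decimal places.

s_gold = 0.420

Capital per effective worker breaks even when investment replaces (n + g + δ)·k; here n + g + δ = 0.121.
At the golden rule MPK = n+g+δ, and in any Cobb-Douglas steady state s = (n+g+δ)·k/y = MPK·k/y = capital's share 0.42.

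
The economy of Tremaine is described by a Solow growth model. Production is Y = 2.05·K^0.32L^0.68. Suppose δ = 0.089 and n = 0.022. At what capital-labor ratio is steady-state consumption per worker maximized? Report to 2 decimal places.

Break-even investment rate: n + δ = 0.022 + 0.089 = 0.111.
At the golden rule the marginal product of capital equals n+δ: 0.32·2.05·k^(0.32−1) = 0.111. Solving, k_gold = (0.32·2.05/0.111)^(1/0.68) ≈ 13.6357.

k_gold ≈ 13.64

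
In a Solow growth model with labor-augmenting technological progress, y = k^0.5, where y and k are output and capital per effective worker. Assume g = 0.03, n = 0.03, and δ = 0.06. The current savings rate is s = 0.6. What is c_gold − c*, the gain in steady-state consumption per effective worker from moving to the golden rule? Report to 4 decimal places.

Δc ≈ 0.0833

The effective depreciation rate is n + g + δ = 0.03 + 0.03 + 0.06 = 0.12.
Current steady state (s = 0.6): k* = (0.6/0.12)^(1/0.5) ≈ 25.0000, y* = 25.0000^0.5 ≈ 5.0000, c* = (1−0.6)·5.0000 ≈ 2.0000.
Golden rule sets MPK = n+g+δ: 0.5·k^(0.5−1) = 0.12, so k_gold = (0.5/0.12)^(1/0.5) ≈ 17.3611.
y_gold = 17.3611^0.5 ≈ 4.1667, c_gold = y_gold − 0.12·k_gold ≈ 2.0833.
Gain: Δc = 2.0833 − 2.0000 ≈ 0.0833.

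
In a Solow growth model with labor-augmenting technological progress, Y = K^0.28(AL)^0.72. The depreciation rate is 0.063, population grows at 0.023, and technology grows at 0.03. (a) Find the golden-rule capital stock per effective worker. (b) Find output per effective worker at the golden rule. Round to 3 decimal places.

(a) k_gold ≈ 3.400; (b) y_gold ≈ 1.409

Capital per effective worker breaks even when investment replaces (n + g + δ)·k; here n + g + δ = 0.116.
Maximizing c = f(k) − (n+g+δ)·k gives f'(k) = n+g+δ, i.e. 0.28·k^(0.28−1) = 0.116, so k_gold = (0.28/0.116)^(1/0.72) ≈ 3.4004.
y_gold = 3.4004^0.28 ≈ 1.4087.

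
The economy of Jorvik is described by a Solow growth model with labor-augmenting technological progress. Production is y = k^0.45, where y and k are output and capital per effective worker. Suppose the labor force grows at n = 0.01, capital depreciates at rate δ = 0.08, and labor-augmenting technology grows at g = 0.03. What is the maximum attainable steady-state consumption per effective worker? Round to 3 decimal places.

c_gold ≈ 1.622

n + g + δ = 0.01 + 0.03 + 0.08 = 0.12.
At the golden rule the marginal product of capital equals n+g+δ: 0.45·k^(0.45−1) = 0.12. Solving, k_gold = (0.45/0.12)^(1/0.55) ≈ 11.0584.
y_gold = 11.0584^0.45 ≈ 2.9489.
c_gold = y_gold − (n+g+δ)·k_gold = 2.9489 − 0.12·11.0584 ≈ 1.6219.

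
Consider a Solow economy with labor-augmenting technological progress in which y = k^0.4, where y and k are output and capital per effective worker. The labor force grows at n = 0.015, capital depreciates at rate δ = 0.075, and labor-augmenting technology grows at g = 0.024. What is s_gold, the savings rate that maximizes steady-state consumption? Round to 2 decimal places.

s_gold = 0.40

n + g + δ = 0.015 + 0.024 + 0.075 = 0.114.
At the golden rule MPK = n+g+δ, and in any Cobb-Douglas steady state s = (n+g+δ)·k/y = MPK·k/y = capital's share 0.4.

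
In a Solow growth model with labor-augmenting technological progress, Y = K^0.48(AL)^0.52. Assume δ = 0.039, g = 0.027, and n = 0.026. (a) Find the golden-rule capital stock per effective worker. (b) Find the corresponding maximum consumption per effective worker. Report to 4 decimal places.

(a) k_gold ≈ 23.9728; (b) c_gold ≈ 2.3893

n + g + δ = 0.026 + 0.027 + 0.039 = 0.092.
Golden rule sets MPK = n+g+δ: 0.48·k^(0.48−1) = 0.092, so k_gold = (0.48/0.092)^(1/0.52) ≈ 23.9728.
y_gold = 23.9728^0.48 ≈ 4.5948; c_gold = y_gold − 0.092·k_gold ≈ 2.3893.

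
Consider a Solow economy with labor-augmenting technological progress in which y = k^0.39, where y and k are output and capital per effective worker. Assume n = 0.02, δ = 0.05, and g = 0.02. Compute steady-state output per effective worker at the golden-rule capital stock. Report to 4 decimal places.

y_gold ≈ 2.5536

The effective depreciation rate is n + g + δ = 0.02 + 0.02 + 0.05 = 0.09.
Setting f'(k) = n+g+δ gives 0.39·k^(0.39−1) = 0.09, hence k_gold = (0.39/0.09)^(1/0.61) ≈ 11.0655.
Output: y_gold = k_gold^0.39 = 11.0655^0.39 ≈ 2.5536.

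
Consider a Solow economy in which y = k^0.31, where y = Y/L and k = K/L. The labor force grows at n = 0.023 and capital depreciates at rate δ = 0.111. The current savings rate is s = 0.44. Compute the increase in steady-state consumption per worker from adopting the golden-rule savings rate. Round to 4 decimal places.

n + δ = 0.023 + 0.111 = 0.134.
Current steady state (s = 0.44): k* = (0.44/0.134)^(1/0.69) ≈ 5.6018, y* = 5.6018^0.31 ≈ 1.7060, c* = (1−0.44)·1.7060 ≈ 0.9554.
Setting f'(k) = n+δ gives 0.31·k^(0.31−1) = 0.134, hence k_gold = (0.31/0.134)^(1/0.69) ≈ 3.3722.
y_gold = 3.3722^0.31 ≈ 1.4576, c_gold = y_gold − 0.134·k_gold ≈ 1.0058.
Gain: Δc = 1.0058 − 0.9554 ≈ 0.0504.

Δc ≈ 0.0504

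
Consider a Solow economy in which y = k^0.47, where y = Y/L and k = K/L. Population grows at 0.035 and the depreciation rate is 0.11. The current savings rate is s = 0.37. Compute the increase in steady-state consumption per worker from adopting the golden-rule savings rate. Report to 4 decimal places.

Δc ≈ 0.0580

Break-even investment rate: n + δ = 0.035 + 0.11 = 0.145.
Current steady state (s = 0.37): k* = (0.37/0.145)^(1/0.53) ≈ 5.8561, y* = 5.8561^0.47 ≈ 2.2950, c* = (1−0.37)·2.2950 ≈ 1.4458.
At the golden rule the marginal product of capital equals n+δ: 0.47·k^(0.47−1) = 0.145. Solving, k_gold = (0.47/0.145)^(1/0.53) ≈ 9.1969.
y_gold = 9.1969^0.47 ≈ 2.8373, c_gold = y_gold − 0.145·k_gold ≈ 1.5038.
Gain: Δc = 1.5038 − 1.4458 ≈ 0.0580.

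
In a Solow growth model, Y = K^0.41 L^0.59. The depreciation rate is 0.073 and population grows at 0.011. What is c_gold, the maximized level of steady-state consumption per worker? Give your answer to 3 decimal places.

The effective depreciation rate is n + δ = 0.011 + 0.073 = 0.084.
Setting f'(k) = n+δ gives 0.41·k^(0.41−1) = 0.084, hence k_gold = (0.41/0.084)^(1/0.59) ≈ 14.6878.
y_gold = 14.6878^0.41 ≈ 3.0092.
c_gold = y_gold − (n+δ)·k_gold = 3.0092 − 0.084·14.6878 ≈ 1.7754.

c_gold ≈ 1.775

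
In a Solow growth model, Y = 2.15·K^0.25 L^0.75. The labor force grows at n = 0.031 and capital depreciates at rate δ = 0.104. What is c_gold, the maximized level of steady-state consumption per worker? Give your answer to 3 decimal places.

c_gold ≈ 2.556

The effective depreciation rate is n + δ = 0.031 + 0.104 = 0.135.
Golden rule sets MPK = n+δ: 0.25·2.15·k^(0.25−1) = 0.135, so k_gold = (0.25·2.15/0.135)^(1/0.75) ≈ 6.3104.
y_gold = 2.15·6.3104^0.25 ≈ 3.4076.
c_gold = y_gold − (n+δ)·k_gold = 3.4076 − 0.135·6.3104 ≈ 2.5557.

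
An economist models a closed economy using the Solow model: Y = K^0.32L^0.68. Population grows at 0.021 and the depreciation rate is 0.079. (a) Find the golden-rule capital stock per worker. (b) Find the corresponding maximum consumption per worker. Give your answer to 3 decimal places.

(a) k_gold ≈ 5.532; (b) c_gold ≈ 1.176

n + δ = 0.021 + 0.079 = 0.1.
Setting f'(k) = n+δ gives 0.32·k^(0.32−1) = 0.1, hence k_gold = (0.32/0.1)^(1/0.68) ≈ 5.5318.
y_gold = 5.5318^0.32 ≈ 1.7287; c_gold = y_gold − 0.1·k_gold ≈ 1.1755.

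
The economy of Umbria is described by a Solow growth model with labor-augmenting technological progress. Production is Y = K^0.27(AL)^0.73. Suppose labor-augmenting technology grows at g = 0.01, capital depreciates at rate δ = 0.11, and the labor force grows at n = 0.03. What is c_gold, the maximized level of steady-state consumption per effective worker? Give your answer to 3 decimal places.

Break-even investment rate: n + g + δ = 0.03 + 0.01 + 0.11 = 0.15.
At the golden rule the marginal product of capital equals n+g+δ: 0.27·k^(0.27−1) = 0.15. Solving, k_gold = (0.27/0.15)^(1/0.73) ≈ 2.2371.
y_gold = 2.2371^0.27 ≈ 1.2428.
c_gold = y_gold − (n+g+δ)·k_gold = 1.2428 − 0.15·2.2371 ≈ 0.9073.

c_gold ≈ 0.907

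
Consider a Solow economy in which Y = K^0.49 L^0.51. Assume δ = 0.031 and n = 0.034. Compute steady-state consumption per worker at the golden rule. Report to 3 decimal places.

Capital per worker breaks even when investment replaces (n + δ)·k; here n + δ = 0.065.
Setting f'(k) = n+δ gives 0.49·k^(0.49−1) = 0.065, hence k_gold = (0.49/0.065)^(1/0.51) ≈ 52.5004.
y_gold = 52.5004^0.49 ≈ 6.9643.
c_gold = y_gold − (n+δ)·k_gold = 6.9643 − 0.065·52.5004 ≈ 3.5518.

c_gold ≈ 3.552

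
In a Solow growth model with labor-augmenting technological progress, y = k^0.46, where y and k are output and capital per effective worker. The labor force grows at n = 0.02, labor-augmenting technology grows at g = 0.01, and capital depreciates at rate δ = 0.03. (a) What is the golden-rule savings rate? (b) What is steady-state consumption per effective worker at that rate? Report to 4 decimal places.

Capital per effective worker breaks even when investment replaces (n + g + δ)·k; here n + g + δ = 0.06.
For Cobb-Douglas, s_gold equals capital's share: s_gold = 0.46.
Golden rule sets MPK = n+g+δ: 0.46·k^(0.46−1) = 0.06, so k_gold = (0.46/0.06)^(1/0.54) ≈ 43.4671.
y_gold = 43.4671^0.46 ≈ 5.6696; c_gold = (1−0.46)·y_gold ≈ 3.0616.

(a) s_gold = 0.4600; (b) c_gold ≈ 3.0616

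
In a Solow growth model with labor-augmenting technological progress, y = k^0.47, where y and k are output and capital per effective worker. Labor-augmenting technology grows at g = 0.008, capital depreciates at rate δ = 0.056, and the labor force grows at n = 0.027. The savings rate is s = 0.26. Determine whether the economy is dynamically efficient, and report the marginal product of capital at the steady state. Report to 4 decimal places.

dynamically efficient; MPK ≈ 0.1645

Break-even investment rate: n + g + δ = 0.027 + 0.008 + 0.056 = 0.091.
Steady-state k*: s·k^0.47 = 0.091·k gives k* = (0.26/0.091)^(1/0.53) ≈ 7.2485.
MPK = 0.47·7.2485^(-0.53) ≈ 0.1645.
MPK > n+g+δ = 0.091, so the economy is dynamically efficient (under-saving).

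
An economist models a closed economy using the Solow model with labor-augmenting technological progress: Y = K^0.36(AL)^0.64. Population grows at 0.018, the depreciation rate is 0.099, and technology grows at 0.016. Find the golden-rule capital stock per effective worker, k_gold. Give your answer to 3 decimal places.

Break-even investment rate: n + g + δ = 0.018 + 0.016 + 0.099 = 0.133.
Golden rule sets MPK = n+g+δ: 0.36·k^(0.36−1) = 0.133, so k_gold = (0.36/0.133)^(1/0.64) ≈ 4.7392.

k_gold ≈ 4.739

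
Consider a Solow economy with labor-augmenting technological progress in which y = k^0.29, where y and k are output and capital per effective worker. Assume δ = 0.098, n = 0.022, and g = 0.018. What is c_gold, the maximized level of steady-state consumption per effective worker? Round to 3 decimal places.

n + g + δ = 0.022 + 0.018 + 0.098 = 0.138.
Setting f'(k) = n+g+δ gives 0.29·k^(0.29−1) = 0.138, hence k_gold = (0.29/0.138)^(1/0.71) ≈ 2.8461.
y_gold = 2.8461^0.29 ≈ 1.3544.
c_gold = y_gold − (n+g+δ)·k_gold = 1.3544 − 0.138·2.8461 ≈ 0.9616.

c_gold ≈ 0.962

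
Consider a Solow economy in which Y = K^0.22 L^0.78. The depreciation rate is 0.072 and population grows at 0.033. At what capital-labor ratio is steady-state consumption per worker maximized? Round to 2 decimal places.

k_gold ≈ 2.58

Break-even investment rate: n + δ = 0.033 + 0.072 = 0.105.
Maximizing c = f(k) − (n+δ)·k gives f'(k) = n+δ, i.e. 0.22·k^(0.22−1) = 0.105, so k_gold = (0.22/0.105)^(1/0.78) ≈ 2.5813.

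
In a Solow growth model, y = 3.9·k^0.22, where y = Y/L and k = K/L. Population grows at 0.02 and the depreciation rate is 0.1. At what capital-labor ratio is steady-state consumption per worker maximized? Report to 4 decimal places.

Capital per worker breaks even when investment replaces (n + δ)·k; here n + δ = 0.12.
At the golden rule the marginal product of capital equals n+δ: 0.22·3.9·k^(0.22−1) = 0.12. Solving, k_gold = (0.22·3.9/0.12)^(1/0.78) ≈ 12.4527.

k_gold ≈ 12.4527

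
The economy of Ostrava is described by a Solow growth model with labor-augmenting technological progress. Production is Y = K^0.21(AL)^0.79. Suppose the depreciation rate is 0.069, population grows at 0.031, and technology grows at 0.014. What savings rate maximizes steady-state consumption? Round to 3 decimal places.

s_gold = 0.210

Capital per effective worker breaks even when investment replaces (n + g + δ)·k; here n + g + δ = 0.114.
At the golden rule MPK = n+g+δ, and in any Cobb-Douglas steady state s = (n+g+δ)·k/y = MPK·k/y = capital's share 0.21.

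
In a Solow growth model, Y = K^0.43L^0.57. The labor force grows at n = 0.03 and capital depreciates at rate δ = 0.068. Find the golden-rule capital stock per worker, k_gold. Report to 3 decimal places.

k_gold ≈ 13.389

Capital per worker breaks even when investment replaces (n + δ)·k; here n + δ = 0.098.
Setting f'(k) = n+δ gives 0.43·k^(0.43−1) = 0.098, hence k_gold = (0.43/0.098)^(1/0.57) ≈ 13.3888.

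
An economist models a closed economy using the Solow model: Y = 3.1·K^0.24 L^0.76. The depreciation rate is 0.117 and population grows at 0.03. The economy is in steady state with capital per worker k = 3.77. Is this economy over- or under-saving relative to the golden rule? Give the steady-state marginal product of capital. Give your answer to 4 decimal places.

under-saving; MPK ≈ 0.2714

The effective depreciation rate is n + δ = 0.03 + 0.117 = 0.147.
MPK = 0.24·3.1·k^(0.24−1) = 0.24·3.1·3.77^(-0.76) ≈ 0.2714.
MPK > 0.147, so the economy is dynamically efficient (under-saving).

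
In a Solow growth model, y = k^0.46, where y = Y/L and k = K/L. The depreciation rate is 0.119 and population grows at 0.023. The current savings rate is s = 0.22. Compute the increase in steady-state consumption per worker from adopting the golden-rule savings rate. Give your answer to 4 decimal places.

Δc ≈ 0.3372

n + δ = 0.023 + 0.119 = 0.142.
Current steady state (s = 0.22): k* = (0.22/0.142)^(1/0.54) ≈ 2.2496, y* = 2.2496^0.46 ≈ 1.4520, c* = (1−0.22)·1.4520 ≈ 1.1326.
Maximizing c = f(k) − (n+δ)·k gives f'(k) = n+δ, i.e. 0.46·k^(0.46−1) = 0.142, so k_gold = (0.46/0.142)^(1/0.54) ≈ 8.8169.
y_gold = 8.8169^0.46 ≈ 2.7217, c_gold = y_gold − 0.142·k_gold ≈ 1.4697.
Gain: Δc = 1.4697 − 1.1326 ≈ 0.3372.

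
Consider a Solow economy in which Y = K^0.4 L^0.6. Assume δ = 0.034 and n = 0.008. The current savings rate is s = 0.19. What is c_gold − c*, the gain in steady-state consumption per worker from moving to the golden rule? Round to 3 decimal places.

n + δ = 0.008 + 0.034 = 0.042.
Current steady state (s = 0.19): k* = (0.19/0.042)^(1/0.6) ≈ 12.3739, y* = 12.3739^0.4 ≈ 2.7353, c* = (1−0.19)·2.7353 ≈ 2.2156.
Golden rule sets MPK = n+δ: 0.4·k^(0.4−1) = 0.042, so k_gold = (0.4/0.042)^(1/0.6) ≈ 42.7909.
y_gold = 42.7909^0.4 ≈ 4.4930, c_gold = y_gold − 0.042·k_gold ≈ 2.6958.
Gain: Δc = 2.6958 − 2.2156 ≈ 0.4802.

Δc ≈ 0.480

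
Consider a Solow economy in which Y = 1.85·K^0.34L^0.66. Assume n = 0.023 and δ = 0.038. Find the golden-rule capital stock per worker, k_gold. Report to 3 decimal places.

k_gold ≈ 34.303

n + δ = 0.023 + 0.038 = 0.061.
Maximizing c = f(k) − (n+δ)·k gives f'(k) = n+δ, i.e. 0.34·1.85·k^(0.34−1) = 0.061, so k_gold = (0.34·1.85/0.061)^(1/0.66) ≈ 34.3032.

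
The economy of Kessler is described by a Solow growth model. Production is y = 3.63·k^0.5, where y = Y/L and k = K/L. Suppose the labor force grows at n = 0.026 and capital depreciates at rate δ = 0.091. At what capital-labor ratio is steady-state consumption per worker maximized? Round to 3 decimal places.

k_gold ≈ 240.648

The effective depreciation rate is n + δ = 0.026 + 0.091 = 0.117.
Maximizing c = f(k) − (n+δ)·k gives f'(k) = n+δ, i.e. 0.5·3.63·k^(0.5−1) = 0.117, so k_gold = (0.5·3.63/0.117)^(1/0.5) ≈ 240.6476.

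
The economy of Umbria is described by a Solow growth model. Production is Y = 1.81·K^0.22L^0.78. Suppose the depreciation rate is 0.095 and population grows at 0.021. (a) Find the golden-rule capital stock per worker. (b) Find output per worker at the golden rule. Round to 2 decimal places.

(a) k_gold ≈ 4.86; (b) y_gold ≈ 2.56

n + δ = 0.021 + 0.095 = 0.116.
Golden rule sets MPK = n+δ: 0.22·1.81·k^(0.22−1) = 0.116, so k_gold = (0.22·1.81/0.116)^(1/0.78) ≈ 4.8610.
y_gold = 1.81·4.8610^0.22 ≈ 2.5631.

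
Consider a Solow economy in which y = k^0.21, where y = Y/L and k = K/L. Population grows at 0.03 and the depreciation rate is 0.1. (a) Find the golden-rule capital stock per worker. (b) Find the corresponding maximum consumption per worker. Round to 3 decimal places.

(a) k_gold ≈ 1.835; (b) c_gold ≈ 0.897

The effective depreciation rate is n + δ = 0.03 + 0.1 = 0.13.
Maximizing c = f(k) − (n+δ)·k gives f'(k) = n+δ, i.e. 0.21·k^(0.21−1) = 0.13, so k_gold = (0.21/0.13)^(1/0.79) ≈ 1.8350.
y_gold = 1.8350^0.21 ≈ 1.1360; c_gold = y_gold − 0.13·k_gold ≈ 0.8974.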